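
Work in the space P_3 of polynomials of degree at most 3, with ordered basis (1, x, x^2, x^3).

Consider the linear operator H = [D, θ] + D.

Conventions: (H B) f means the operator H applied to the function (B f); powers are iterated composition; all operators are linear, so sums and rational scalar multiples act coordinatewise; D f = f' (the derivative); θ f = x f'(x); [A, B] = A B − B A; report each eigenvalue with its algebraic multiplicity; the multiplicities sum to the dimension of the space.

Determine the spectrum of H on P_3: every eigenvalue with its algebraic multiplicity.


λ = 0 (multiplicity 4)

image of 1: 0
image of x: 2
image of x^2: 4x
image of x^3: 6x^2
the matrix is upper triangular; its diagonal is (0, 0, 0, 0)
for a triangular matrix the eigenvalues are the diagonal entries, with algebraic multiplicity their repetition count


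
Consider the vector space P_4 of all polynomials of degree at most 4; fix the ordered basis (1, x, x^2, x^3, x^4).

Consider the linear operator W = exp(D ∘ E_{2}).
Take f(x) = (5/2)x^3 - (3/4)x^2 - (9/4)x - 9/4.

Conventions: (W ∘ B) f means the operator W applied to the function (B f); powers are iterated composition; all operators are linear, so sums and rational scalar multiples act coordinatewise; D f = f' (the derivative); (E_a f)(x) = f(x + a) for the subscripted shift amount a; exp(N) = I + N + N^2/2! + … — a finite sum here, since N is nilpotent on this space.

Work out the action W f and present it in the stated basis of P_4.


g(x) = (5/2)x^3 + (27/4)x^2 + (135/4)x + 217/4

order-1 term: (15/2)x^2 + (57/2)x + 99/4
order-2 term: (15/2)x + 117/4
order-3 term: 5/2
the series for exp(D ∘ E_{2}) f terminates at order 3
exp(D ∘ E_{2}) f = (5/2)x^3 + (27/4)x^2 + (135/4)x + 217/4


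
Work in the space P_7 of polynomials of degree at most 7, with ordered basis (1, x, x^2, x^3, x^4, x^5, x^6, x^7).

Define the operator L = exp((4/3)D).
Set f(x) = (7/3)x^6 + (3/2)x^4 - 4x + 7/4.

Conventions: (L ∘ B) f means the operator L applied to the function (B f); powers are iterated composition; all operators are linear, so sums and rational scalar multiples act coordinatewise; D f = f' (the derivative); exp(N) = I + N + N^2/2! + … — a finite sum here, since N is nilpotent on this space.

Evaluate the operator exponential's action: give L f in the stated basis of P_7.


g(x) = (7/3)x^6 + (56/3)x^5 + (1147/18)x^4 + (9608/81)x^3 + (10256/81)x^2 + (16820/243)x + 124813/8748

order-1 term: (56/3)x^5 + 8x^3 - 16/3
order-2 term: (560/9)x^4 + 16x^2
order-3 term: (8960/81)x^3 + (128/9)x
order-4 term: (8960/81)x^2 + 128/27
order-5 term: (14336/243)x
order-6 term: 28672/2187
the series for exp((4/3)D) f terminates at order 6
exp((4/3)D) f = (7/3)x^6 + (56/3)x^5 + (1147/18)x^4 + (9608/81)x^3 + (10256/81)x^2 + (16820/243)x + 124813/8748


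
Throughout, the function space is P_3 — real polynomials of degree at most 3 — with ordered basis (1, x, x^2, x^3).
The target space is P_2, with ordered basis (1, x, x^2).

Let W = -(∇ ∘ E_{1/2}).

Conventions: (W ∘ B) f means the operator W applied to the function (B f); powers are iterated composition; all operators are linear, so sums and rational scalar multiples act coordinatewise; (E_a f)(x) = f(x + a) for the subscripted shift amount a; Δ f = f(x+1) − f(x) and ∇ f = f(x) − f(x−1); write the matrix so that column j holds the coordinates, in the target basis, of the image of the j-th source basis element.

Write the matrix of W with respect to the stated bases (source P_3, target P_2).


the matrix is [[0, -1, 0, -1/4]; [0, 0, -2, 0]; [0, 0, 0, -3]] (rows listed top to bottom)

image of 1: 0
image of x: -1
image of x^2: -2x
image of x^3: -3x^2 - 1/4
each image's coordinates form column j of the matrix


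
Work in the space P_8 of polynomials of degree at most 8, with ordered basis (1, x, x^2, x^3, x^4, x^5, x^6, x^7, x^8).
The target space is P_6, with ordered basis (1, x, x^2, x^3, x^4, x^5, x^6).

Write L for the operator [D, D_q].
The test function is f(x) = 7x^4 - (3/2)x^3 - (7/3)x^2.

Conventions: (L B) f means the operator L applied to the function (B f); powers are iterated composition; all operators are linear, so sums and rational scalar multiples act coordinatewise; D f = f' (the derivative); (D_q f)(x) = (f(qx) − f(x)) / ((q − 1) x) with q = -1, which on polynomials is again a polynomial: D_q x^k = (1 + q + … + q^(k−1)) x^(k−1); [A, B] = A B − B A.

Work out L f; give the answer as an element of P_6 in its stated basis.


D_q f = -(3/2)x^2
D D_q f = -3x
D f = 28x^3 - (9/2)x^2 - (14/3)x
D_q D f = 28x^2 - 14/3
[D, D_q] f = -28x^2 - 3x + 14/3

the image equals g(x) = -28x^2 - 3x + 14/3


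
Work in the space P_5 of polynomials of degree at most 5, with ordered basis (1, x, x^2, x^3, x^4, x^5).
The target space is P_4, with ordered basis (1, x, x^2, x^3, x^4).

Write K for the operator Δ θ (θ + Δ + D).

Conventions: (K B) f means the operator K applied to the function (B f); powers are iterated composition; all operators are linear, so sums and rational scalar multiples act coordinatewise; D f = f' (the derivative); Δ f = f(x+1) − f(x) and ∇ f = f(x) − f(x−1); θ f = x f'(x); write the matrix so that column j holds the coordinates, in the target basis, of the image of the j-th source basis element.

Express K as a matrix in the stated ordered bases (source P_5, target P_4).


image of 1: 0
image of x: 1
image of x^2: 8x + 8
image of x^3: 27x^2 + 51x + 24
image of x^4: 64x^3 + 168x^2 + 160x + 56
image of x^5: 125x^4 + 410x^3 + 580x^2 + 415x + 120
each image's coordinates form column j of the matrix

the matrix is [[0, 1, 8, 24, 56, 120]; [0, 0, 8, 51, 160, 415]; [0, 0, 0, 27, 168, 580]; [0, 0, 0, 0, 64, 410]; [0, 0, 0, 0, 0, 125]] (rows listed top to bottom)


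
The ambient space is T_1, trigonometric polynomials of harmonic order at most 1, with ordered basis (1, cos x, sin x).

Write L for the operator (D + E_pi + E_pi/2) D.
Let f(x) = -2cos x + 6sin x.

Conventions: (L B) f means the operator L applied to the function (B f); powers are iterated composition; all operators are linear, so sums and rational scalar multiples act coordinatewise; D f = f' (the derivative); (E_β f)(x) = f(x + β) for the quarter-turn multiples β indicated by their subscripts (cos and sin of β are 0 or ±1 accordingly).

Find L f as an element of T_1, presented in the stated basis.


the result is g(x) = -2cos x - 14sin x

D f = 6cos x + 2sin x
D D f = 2cos x - 6sin x
E_pi D f = -6cos x - 2sin x
E_pi/2 D f = 2cos x - 6sin x
(D + E_pi + E_pi/2) D f = -2cos x - 14sin x


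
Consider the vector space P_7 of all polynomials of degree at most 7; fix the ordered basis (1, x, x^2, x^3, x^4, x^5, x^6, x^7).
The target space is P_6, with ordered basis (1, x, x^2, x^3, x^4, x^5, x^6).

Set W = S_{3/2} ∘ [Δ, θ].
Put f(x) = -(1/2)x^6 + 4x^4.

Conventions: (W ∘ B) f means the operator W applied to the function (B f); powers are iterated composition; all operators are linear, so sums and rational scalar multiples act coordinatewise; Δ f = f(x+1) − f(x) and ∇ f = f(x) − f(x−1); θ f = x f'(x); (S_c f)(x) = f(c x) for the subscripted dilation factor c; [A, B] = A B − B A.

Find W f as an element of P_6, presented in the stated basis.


the image equals g(x) = -(729/32)x^5 - (1215/16)x^4 - (189/4)x^3 + (81/2)x^2 + (99/2)x + 13

θ f = -3x^6 + 16x^4
Δ θ f = -18x^5 - 45x^4 + 4x^3 + 51x^2 + 46x + 13
Δ f = -3x^5 - (15/2)x^4 + 6x^3 + (33/2)x^2 + 13x + 7/2
θ Δ f = -15x^5 - 30x^4 + 18x^3 + 33x^2 + 13x
[Δ, θ] f = -3x^5 - 15x^4 - 14x^3 + 18x^2 + 33x + 13
S_{3/2} [Δ, θ] f = -(729/32)x^5 - (1215/16)x^4 - (189/4)x^3 + (81/2)x^2 + (99/2)x + 13


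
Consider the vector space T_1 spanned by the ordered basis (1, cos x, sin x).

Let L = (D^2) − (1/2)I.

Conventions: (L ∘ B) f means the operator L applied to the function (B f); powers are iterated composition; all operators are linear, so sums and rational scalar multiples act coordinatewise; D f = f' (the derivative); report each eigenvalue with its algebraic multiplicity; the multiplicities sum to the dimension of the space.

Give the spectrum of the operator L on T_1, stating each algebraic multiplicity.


λ = -3/2 (multiplicity 2), λ = -1/2 (multiplicity 1)

image of 1: -1/2
image of cos x: -(3/2)cos x
image of sin x: -(3/2)sin x
the matrix is diagonal; its diagonal is (-1/2, -3/2, -3/2)
for a triangular matrix the eigenvalues are the diagonal entries, with algebraic multiplicity their repetition count


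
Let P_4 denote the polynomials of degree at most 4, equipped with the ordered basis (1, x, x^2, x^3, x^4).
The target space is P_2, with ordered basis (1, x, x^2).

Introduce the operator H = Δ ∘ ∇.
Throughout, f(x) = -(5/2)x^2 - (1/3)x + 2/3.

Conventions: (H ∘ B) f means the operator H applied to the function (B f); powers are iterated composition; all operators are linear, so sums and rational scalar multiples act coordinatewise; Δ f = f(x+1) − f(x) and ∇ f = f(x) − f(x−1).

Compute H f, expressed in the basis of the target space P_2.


the image equals g(x) = -5

∇ f = -5x + 13/6
Δ ∇ f = -5


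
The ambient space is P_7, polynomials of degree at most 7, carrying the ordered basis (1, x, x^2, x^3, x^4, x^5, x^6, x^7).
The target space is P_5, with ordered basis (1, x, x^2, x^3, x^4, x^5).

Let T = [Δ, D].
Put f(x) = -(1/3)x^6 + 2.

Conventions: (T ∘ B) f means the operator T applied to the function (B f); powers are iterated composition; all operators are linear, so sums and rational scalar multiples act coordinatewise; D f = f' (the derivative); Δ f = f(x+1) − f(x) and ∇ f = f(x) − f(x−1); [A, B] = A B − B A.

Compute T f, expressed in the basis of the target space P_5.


the image equals g(x) = 0

D f = -2x^5
Δ D f = -10x^4 - 20x^3 - 20x^2 - 10x - 2
Δ f = -2x^5 - 5x^4 - (20/3)x^3 - 5x^2 - 2x - 1/3
D Δ f = -10x^4 - 20x^3 - 20x^2 - 10x - 2
[Δ, D] f = 0


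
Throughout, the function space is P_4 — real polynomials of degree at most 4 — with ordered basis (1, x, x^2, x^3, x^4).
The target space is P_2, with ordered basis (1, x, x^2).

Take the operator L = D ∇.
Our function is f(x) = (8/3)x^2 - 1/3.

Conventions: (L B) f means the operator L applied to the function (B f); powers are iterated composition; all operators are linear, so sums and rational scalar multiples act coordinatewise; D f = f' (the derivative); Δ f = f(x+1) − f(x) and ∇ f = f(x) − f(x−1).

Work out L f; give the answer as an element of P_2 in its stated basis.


∇ f = (16/3)x - 8/3
D ∇ f = 16/3

the result is g(x) = 16/3


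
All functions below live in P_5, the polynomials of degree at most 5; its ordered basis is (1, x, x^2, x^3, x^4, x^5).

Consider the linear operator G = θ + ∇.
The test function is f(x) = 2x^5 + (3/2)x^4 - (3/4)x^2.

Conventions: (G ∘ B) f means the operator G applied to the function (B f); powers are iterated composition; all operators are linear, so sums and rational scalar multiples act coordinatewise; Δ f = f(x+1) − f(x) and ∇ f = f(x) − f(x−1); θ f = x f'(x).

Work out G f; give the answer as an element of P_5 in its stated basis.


θ f = 10x^5 + 6x^4 - (3/2)x^2
∇ f = 10x^4 - 14x^3 + 11x^2 - (11/2)x + 5/4
(θ + ∇) f = 10x^5 + 16x^4 - 14x^3 + (19/2)x^2 - (11/2)x + 5/4

g(x) = 10x^5 + 16x^4 - 14x^3 + (19/2)x^2 - (11/2)x + 5/4


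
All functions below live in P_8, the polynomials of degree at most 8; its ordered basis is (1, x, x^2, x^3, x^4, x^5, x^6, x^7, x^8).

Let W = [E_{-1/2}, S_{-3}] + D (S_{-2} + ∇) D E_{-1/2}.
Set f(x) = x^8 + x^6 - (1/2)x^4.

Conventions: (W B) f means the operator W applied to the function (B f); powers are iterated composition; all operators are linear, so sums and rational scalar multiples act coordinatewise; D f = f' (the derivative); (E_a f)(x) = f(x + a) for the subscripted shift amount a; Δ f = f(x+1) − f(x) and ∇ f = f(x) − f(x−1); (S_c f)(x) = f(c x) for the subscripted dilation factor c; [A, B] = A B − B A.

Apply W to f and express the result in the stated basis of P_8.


S_{-3} f = 6561x^8 + 729x^6 - (81/2)x^4
E_{-1/2} S_{-3} f = 6561x^8 - 26244x^7 + 46656x^6 - 48114x^5 + (251181/8)x^4 - (52893/4)x^3 + (27945/8)x^2 - (1053/2)x + 8829/256
E_{-1/2} f = x^8 - 4x^7 + 8x^6 - 10x^5 + (61/8)x^4 - (13/4)x^3 + (5/8)x^2 - 3/256
S_{-3} E_{-1/2} f = 6561x^8 + 8748x^7 + 5832x^6 + 2430x^5 + (4941/8)x^4 + (351/4)x^3 + (45/8)x^2 - 3/256
[E_{-1/2}, S_{-3}] f = -34992x^7 + 40824x^6 - 50544x^5 + 30780x^4 - 13311x^3 + (6975/2)x^2 - (1053/2)x + 69/2
E_{-1/2} f = x^8 - 4x^7 + 8x^6 - 10x^5 + (61/8)x^4 - (13/4)x^3 + (5/8)x^2 - 3/256
D E_{-1/2} f = 8x^7 - 28x^6 + 48x^5 - 50x^4 + (61/2)x^3 - (39/4)x^2 + (5/4)x
S_{-2} (D E_{-1/2}) f = -1024x^7 - 1792x^6 - 1536x^5 - 800x^4 - 244x^3 - 39x^2 - (5/2)x
∇ (D E_{-1/2}) f = 56x^6 - 336x^5 + 940x^4 - 1520x^3 + (2919/2)x^2 - 775x + 351/2
(S_{-2} + ∇) (D E_{-1/2}) f = -1024x^7 - 1736x^6 - 1872x^5 + 140x^4 - 1764x^3 + (2841/2)x^2 - (1555/2)x + 351/2
D (S_{-2} + ∇) (D E_{-1/2}) f = -7168x^6 - 10416x^5 - 9360x^4 + 560x^3 - 5292x^2 + 2841x - 1555/2
([E_{-1/2}, S_{-3}] + D (S_{-2} + ∇) D E_{-1/2}) f = -34992x^7 + 33656x^6 - 60960x^5 + 21420x^4 - 12751x^3 - (3609/2)x^2 + (4629/2)x - 743

the image equals g(x) = -34992x^7 + 33656x^6 - 60960x^5 + 21420x^4 - 12751x^3 - (3609/2)x^2 + (4629/2)x - 743


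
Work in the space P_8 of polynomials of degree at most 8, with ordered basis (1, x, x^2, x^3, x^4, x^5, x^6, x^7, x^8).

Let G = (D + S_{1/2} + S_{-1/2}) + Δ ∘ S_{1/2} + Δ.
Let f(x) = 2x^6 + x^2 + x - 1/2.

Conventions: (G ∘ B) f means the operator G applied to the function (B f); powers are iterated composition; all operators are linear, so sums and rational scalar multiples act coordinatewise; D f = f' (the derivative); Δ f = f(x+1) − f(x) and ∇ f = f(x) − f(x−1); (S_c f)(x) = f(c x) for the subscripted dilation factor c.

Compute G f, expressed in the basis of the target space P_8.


D f = 12x^5 + 2x + 1
S_{1/2} f = (1/32)x^6 + (1/4)x^2 + (1/2)x - 1/2
S_{-1/2} f = (1/32)x^6 + (1/4)x^2 - (1/2)x - 1/2
(D + S_{1/2} + S_{-1/2}) f = (1/16)x^6 + 12x^5 + (1/2)x^2 + 2x
S_{1/2} f = (1/32)x^6 + (1/4)x^2 + (1/2)x - 1/2
Δ S_{1/2} f = (3/16)x^5 + (15/32)x^4 + (5/8)x^3 + (15/32)x^2 + (11/16)x + 25/32
Δ f = 12x^5 + 30x^4 + 40x^3 + 30x^2 + 14x + 4
((D + S_{1/2} + S_{-1/2}) + Δ ∘ S_{1/2} + Δ) f = (1/16)x^6 + (387/16)x^5 + (975/32)x^4 + (325/8)x^3 + (991/32)x^2 + (267/16)x + 153/32

the result is g(x) = (1/16)x^6 + (387/16)x^5 + (975/32)x^4 + (325/8)x^3 + (991/32)x^2 + (267/16)x + 153/32


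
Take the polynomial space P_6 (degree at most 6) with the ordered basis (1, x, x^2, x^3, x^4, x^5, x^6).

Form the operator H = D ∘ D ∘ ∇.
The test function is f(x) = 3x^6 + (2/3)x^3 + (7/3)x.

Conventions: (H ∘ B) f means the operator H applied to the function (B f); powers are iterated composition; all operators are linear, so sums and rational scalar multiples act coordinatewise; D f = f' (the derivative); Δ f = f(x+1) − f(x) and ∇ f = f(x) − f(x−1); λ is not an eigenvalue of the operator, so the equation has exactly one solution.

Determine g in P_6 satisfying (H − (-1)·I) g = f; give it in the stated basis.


write g with unknown coordinates in the stated basis and equate coefficients in (H − (-1)·I) g = f
solving from the highest basis element down gives g = 3x^6 - (1078/3)x^3 + 540x^2 - (1073/3)x + 2246
check: H g = 360x^3 - 540x^2 + 360x - 2246
so H g − (-1)·g = 3x^6 + (2/3)x^3 + (7/3)x = f ✓

g(x) = 3x^6 - (1078/3)x^3 + 540x^2 - (1073/3)x + 2246


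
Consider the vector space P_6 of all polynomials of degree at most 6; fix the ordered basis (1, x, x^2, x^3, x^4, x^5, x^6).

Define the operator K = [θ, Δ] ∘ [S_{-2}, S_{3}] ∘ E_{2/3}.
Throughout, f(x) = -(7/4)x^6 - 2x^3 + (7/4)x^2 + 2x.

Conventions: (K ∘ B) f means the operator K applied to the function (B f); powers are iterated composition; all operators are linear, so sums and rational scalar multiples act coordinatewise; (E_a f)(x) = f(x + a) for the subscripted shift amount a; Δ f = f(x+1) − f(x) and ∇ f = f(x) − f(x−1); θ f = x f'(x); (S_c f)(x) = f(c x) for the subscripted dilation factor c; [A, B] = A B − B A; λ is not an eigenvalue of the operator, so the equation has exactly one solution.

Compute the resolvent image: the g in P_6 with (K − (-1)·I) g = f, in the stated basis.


write g with unknown coordinates in the stated basis and equate coefficients in (K − (-1)·I) g = f
solving from the highest basis element down gives g = -(7/4)x^6 - 2x^3 + (7/4)x^2 + 2x
check: K g = 0
so K g − (-1)·g = -(7/4)x^6 - 2x^3 + (7/4)x^2 + 2x = f ✓

the result is g(x) = -(7/4)x^6 - 2x^3 + (7/4)x^2 + 2x


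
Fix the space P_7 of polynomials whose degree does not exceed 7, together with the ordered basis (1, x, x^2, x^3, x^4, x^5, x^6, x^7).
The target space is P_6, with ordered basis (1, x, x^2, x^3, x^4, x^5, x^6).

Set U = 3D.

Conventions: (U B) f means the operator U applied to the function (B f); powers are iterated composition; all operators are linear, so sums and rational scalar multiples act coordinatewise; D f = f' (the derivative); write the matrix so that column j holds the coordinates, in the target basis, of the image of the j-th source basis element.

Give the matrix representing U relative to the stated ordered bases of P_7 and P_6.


the matrix is [[0, 3, 0, 0, 0, 0, 0, 0]; [0, 0, 6, 0, 0, 0, 0, 0]; [0, 0, 0, 9, 0, 0, 0, 0]; [0, 0, 0, 0, 12, 0, 0, 0]; [0, 0, 0, 0, 0, 15, 0, 0]; [0, 0, 0, 0, 0, 0, 18, 0]; [0, 0, 0, 0, 0, 0, 0, 21]] (rows listed top to bottom)

image of 1: 0
image of x: 3
image of x^2: 6x
image of x^3: 9x^2
image of x^4: 12x^3
image of x^5: 15x^4
image of x^6: 18x^5
image of x^7: 21x^6
each image's coordinates form column j of the matrix


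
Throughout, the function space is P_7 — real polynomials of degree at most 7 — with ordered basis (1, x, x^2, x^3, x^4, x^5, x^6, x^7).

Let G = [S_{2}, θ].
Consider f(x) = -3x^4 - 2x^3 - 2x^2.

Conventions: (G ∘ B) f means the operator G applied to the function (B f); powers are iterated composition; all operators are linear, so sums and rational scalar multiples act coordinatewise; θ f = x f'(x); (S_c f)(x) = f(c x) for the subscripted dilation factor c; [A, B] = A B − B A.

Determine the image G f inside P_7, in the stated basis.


g(x) = 0

θ f = -12x^4 - 6x^3 - 4x^2
S_{2} θ f = -192x^4 - 48x^3 - 16x^2
S_{2} f = -48x^4 - 16x^3 - 8x^2
θ S_{2} f = -192x^4 - 48x^3 - 16x^2
[S_{2}, θ] f = 0


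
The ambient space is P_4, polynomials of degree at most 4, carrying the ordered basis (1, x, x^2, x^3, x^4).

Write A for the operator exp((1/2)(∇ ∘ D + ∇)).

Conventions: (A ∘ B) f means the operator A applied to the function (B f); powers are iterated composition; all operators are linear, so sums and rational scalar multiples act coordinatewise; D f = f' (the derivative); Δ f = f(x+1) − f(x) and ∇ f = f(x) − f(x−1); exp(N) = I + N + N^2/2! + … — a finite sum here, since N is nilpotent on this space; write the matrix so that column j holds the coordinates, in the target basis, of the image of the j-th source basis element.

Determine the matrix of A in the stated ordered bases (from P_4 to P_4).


image of 1: 1
image of x: x + 1/2
image of x^2: x^2 + x + 3/4
image of x^3: x^3 + (3/2)x^2 + (9/4)x - 1/8
image of x^4: x^4 + 2x^3 + (9/2)x^2 - (1/2)x + 17/16
each image's coordinates form column j of the matrix

the matrix is [[1, 1/2, 3/4, -1/8, 17/16]; [0, 1, 1, 9/4, -1/2]; [0, 0, 1, 3/2, 9/2]; [0, 0, 0, 1, 2]; [0, 0, 0, 0, 1]] (rows listed top to bottom)


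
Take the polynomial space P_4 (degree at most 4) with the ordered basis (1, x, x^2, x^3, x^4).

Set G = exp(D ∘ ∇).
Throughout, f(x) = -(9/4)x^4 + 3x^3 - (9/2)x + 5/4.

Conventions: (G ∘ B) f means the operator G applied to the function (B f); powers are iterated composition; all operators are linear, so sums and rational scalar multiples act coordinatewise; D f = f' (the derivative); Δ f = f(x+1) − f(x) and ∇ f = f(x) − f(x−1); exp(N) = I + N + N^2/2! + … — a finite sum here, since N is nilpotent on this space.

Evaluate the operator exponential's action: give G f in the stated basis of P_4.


order-1 term: -27x^2 + 45x - 18
order-2 term: -27
the series for exp(D ∘ ∇) f terminates at order 2
exp(D ∘ ∇) f = -(9/4)x^4 + 3x^3 - 27x^2 + (81/2)x - 175/4

the result is g(x) = -(9/4)x^4 + 3x^3 - 27x^2 + (81/2)x - 175/4


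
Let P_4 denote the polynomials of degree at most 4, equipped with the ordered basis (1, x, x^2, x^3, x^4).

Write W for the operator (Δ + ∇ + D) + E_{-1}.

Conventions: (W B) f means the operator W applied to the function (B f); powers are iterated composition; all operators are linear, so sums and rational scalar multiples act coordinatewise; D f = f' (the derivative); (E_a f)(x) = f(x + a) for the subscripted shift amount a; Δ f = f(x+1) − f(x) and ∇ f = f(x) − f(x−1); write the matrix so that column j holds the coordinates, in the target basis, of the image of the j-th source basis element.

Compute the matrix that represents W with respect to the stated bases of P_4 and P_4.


image of 1: 1
image of x: x + 2
image of x^2: x^2 + 4x + 1
image of x^3: x^3 + 6x^2 + 3x + 1
image of x^4: x^4 + 8x^3 + 6x^2 + 4x + 1
each image's coordinates form column j of the matrix

the matrix is [[1, 2, 1, 1, 1]; [0, 1, 4, 3, 4]; [0, 0, 1, 6, 6]; [0, 0, 0, 1, 8]; [0, 0, 0, 0, 1]] (rows listed top to bottom)


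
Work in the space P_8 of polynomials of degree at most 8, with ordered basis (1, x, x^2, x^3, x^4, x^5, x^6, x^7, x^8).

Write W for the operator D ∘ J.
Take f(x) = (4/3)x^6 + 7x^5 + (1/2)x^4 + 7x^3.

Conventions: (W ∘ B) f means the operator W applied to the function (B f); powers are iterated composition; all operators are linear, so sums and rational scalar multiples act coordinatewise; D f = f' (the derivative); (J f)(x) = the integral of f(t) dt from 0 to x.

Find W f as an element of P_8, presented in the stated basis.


J f = (4/21)x^7 + (7/6)x^6 + (1/10)x^5 + (7/4)x^4
D J f = (4/3)x^6 + 7x^5 + (1/2)x^4 + 7x^3

the image equals g(x) = (4/3)x^6 + 7x^5 + (1/2)x^4 + 7x^3


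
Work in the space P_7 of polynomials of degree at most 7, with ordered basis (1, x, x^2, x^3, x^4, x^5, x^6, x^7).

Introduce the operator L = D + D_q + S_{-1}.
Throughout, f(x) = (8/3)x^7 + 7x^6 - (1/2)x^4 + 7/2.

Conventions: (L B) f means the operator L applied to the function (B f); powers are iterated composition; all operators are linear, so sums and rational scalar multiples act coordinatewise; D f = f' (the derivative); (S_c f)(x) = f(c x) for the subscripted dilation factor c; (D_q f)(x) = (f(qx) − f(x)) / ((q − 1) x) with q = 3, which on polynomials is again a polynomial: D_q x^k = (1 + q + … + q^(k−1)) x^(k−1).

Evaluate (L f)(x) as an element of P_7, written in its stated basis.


the result is g(x) = -(8/3)x^7 + (8821/3)x^6 + 2590x^5 - (1/2)x^4 - 22x^3 + 7/2

D f = (56/3)x^6 + 42x^5 - 2x^3
D_q f = (8744/3)x^6 + 2548x^5 - 20x^3
S_{-1} f = -(8/3)x^7 + 7x^6 - (1/2)x^4 + 7/2
(D + D_q + S_{-1}) f = -(8/3)x^7 + (8821/3)x^6 + 2590x^5 - (1/2)x^4 - 22x^3 + 7/2


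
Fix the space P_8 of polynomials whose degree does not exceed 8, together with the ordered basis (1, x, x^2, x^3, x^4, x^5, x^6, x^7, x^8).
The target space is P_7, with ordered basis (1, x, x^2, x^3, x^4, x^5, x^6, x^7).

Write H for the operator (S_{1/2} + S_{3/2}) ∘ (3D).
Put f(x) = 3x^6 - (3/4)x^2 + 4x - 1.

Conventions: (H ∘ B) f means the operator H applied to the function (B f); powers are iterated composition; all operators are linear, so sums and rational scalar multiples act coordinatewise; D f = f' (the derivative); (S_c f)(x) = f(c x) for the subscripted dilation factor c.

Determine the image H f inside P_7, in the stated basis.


D f = 18x^5 - (3/2)x + 4
(3D) f = 54x^5 - (9/2)x + 12
S_{1/2} (3D) f = (27/16)x^5 - (9/4)x + 12
S_{3/2} (3D) f = (6561/16)x^5 - (27/4)x + 12
(S_{1/2} + S_{3/2}) (3D) f = (1647/4)x^5 - 9x + 24

g(x) = (1647/4)x^5 - 9x + 24


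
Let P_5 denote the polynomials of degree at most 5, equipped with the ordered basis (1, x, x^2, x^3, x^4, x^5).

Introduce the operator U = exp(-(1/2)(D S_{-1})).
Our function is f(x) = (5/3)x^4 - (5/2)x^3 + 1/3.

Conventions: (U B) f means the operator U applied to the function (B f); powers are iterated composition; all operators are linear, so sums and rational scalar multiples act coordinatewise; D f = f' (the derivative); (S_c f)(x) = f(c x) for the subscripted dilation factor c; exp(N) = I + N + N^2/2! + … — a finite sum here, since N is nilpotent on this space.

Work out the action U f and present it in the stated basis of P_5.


the result is g(x) = (5/3)x^4 - (35/6)x^3 - (25/4)x^2 + (65/24)x + 3/4

order-1 term: -(10/3)x^3 - (15/4)x^2
order-2 term: -(5/2)x^2 + (15/8)x
order-3 term: (5/6)x + 5/16
order-4 term: 5/48
the series for exp(-(1/2)(D S_{-1})) f terminates at order 4
exp(-(1/2)(D S_{-1})) f = (5/3)x^4 - (35/6)x^3 - (25/4)x^2 + (65/24)x + 3/4


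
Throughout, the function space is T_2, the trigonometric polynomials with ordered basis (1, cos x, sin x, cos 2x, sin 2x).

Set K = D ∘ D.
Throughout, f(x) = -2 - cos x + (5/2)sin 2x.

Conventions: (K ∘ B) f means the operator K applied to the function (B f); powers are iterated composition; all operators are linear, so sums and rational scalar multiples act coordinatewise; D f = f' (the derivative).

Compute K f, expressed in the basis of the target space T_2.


g(x) = cos x - 10sin 2x

D f = sin x + 5cos 2x
D D f = cos x - 10sin 2x


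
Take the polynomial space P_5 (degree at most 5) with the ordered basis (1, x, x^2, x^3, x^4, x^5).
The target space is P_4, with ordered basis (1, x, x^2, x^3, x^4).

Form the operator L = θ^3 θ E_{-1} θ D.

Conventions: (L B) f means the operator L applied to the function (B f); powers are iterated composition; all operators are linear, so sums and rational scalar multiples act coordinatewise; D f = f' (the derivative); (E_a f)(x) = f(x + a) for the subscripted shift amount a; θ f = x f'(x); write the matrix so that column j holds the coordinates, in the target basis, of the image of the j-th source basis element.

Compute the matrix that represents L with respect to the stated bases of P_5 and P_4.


the matrix is [[0, 0, 0, 0, 0, 0]; [0, 0, 2, -12, 36, -80]; [0, 0, 0, 96, -576, 1920]; [0, 0, 0, 0, 972, -6480]; [0, 0, 0, 0, 0, 5120]] (rows listed top to bottom)

image of 1: 0
image of x: 0
image of x^2: 2x
image of x^3: 96x^2 - 12x
image of x^4: 972x^3 - 576x^2 + 36x
image of x^5: 5120x^4 - 6480x^3 + 1920x^2 - 80x
each image's coordinates form column j of the matrix


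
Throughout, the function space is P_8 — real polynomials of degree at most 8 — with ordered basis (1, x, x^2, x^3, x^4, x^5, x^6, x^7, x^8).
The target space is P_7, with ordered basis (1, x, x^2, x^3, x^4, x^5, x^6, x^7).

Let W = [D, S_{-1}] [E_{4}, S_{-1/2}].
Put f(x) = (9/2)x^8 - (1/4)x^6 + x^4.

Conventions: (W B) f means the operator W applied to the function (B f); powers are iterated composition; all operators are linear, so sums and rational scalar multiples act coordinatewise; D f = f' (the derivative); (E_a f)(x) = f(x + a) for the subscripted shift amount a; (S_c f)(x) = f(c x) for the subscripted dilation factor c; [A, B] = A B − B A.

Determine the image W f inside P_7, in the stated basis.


the result is g(x) = -(189/8)x^6 - (567/2)x^5 - (90675/16)x^4 - (75555/2)x^3 - 199332x^2 - 507204x - 593136

S_{-1/2} f = (9/512)x^8 - (1/256)x^6 + (1/16)x^4
E_{4} S_{-1/2} f = (9/512)x^8 + (9/16)x^7 + (2015/256)x^6 + (2013/32)x^5 + (2513/8)x^4 + 1004x^3 + 2007x^2 + 2296x + 1152
E_{4} f = (9/2)x^8 + 144x^7 + (8063/4)x^6 + 16122x^5 + 80581x^4 + 257744x^3 + 515232x^2 + 588544x + 294144
S_{-1/2} E_{4} f = (9/512)x^8 - (9/8)x^7 + (8063/256)x^6 - (8061/16)x^5 + (80581/16)x^4 - 32218x^3 + 128808x^2 - 294272x + 294144
[E_{4}, S_{-1/2}] f = (27/16)x^7 - (189/8)x^6 + (18135/32)x^5 - (75555/16)x^4 + 33222x^3 - 126801x^2 + 296568x - 292992
S_{-1} [E_{4}, S_{-1/2}] f = -(27/16)x^7 - (189/8)x^6 - (18135/32)x^5 - (75555/16)x^4 - 33222x^3 - 126801x^2 - 296568x - 292992
D S_{-1} [E_{4}, S_{-1/2}] f = -(189/16)x^6 - (567/4)x^5 - (90675/32)x^4 - (75555/4)x^3 - 99666x^2 - 253602x - 296568
D [E_{4}, S_{-1/2}] f = (189/16)x^6 - (567/4)x^5 + (90675/32)x^4 - (75555/4)x^3 + 99666x^2 - 253602x + 296568
S_{-1} D [E_{4}, S_{-1/2}] f = (189/16)x^6 + (567/4)x^5 + (90675/32)x^4 + (75555/4)x^3 + 99666x^2 + 253602x + 296568
[D, S_{-1}] [E_{4}, S_{-1/2}] f = -(189/8)x^6 - (567/2)x^5 - (90675/16)x^4 - (75555/2)x^3 - 199332x^2 - 507204x - 593136


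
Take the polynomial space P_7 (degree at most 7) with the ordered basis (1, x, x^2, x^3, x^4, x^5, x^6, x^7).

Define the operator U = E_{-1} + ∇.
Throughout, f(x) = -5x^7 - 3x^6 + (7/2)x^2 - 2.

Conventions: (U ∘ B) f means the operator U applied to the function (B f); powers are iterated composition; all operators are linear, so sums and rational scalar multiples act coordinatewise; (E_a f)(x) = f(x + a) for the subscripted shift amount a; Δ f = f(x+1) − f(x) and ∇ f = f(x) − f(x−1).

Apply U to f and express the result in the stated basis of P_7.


E_{-1} f = -5x^7 + 32x^6 - 87x^5 + 130x^4 - 115x^3 + (127/2)x^2 - 24x + 7/2
∇ f = -35x^6 + 87x^5 - 130x^4 + 115x^3 - 60x^2 + 24x - 11/2
(E_{-1} + ∇) f = -5x^7 - 3x^6 + (7/2)x^2 - 2

the result is g(x) = -5x^7 - 3x^6 + (7/2)x^2 - 2


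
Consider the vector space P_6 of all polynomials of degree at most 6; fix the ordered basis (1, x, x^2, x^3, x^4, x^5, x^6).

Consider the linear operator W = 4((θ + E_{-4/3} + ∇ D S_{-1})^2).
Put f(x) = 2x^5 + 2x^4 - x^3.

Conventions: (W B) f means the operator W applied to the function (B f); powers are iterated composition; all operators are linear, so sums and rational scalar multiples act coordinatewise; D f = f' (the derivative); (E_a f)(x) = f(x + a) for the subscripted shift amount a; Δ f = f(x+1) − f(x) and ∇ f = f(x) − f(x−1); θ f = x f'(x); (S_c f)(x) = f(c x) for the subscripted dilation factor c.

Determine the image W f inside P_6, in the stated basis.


θ f = 10x^5 + 8x^4 - 3x^3
E_{-4/3} f = 2x^5 - (34/3)x^4 + (215/9)x^3 - (596/27)x^2 + (592/81)x + 64/243
S_{-1} f = -2x^5 + 2x^4 + x^3
D S_{-1} f = -10x^4 + 8x^3 + 3x^2
∇ D S_{-1} f = -40x^3 + 84x^2 - 58x + 15
(θ + E_{-4/3} + ∇ D S_{-1}) f = 12x^5 - (10/3)x^4 - (172/9)x^3 + (1672/27)x^2 - (4106/81)x + 3709/243
θ (θ + E_{-4/3} + ∇ D S_{-1}) f = 60x^5 - (40/3)x^4 - (172/3)x^3 + (3344/27)x^2 - (4106/81)x
E_{-4/3} (θ + E_{-4/3} + ∇ D S_{-1}) f = 12x^5 - (250/3)x^4 + 212x^3 - (4904/27)x^2 - (2606/27)x + 43045/243
S_{-1} (θ + E_{-4/3} + ∇ D S_{-1}) f = -12x^5 - (10/3)x^4 + (172/9)x^3 + (1672/27)x^2 + (4106/81)x + 3709/243
D S_{-1} (θ + E_{-4/3} + ∇ D S_{-1}) f = -60x^4 - (40/3)x^3 + (172/3)x^2 + (3344/27)x + 4106/81
∇ D S_{-1} (θ + E_{-4/3} + ∇ D S_{-1}) f = -240x^3 + 320x^2 - (256/3)x + 3056/27
(θ + E_{-4/3} + ∇ D S_{-1}) (θ + E_{-4/3} + ∇ D S_{-1}) f = 72x^5 - (290/3)x^4 - (256/3)x^3 + (2360/9)x^2 - (18836/81)x + 70549/243
(4((θ + E_{-4/3} + ∇ D S_{-1})^2)) f = 288x^5 - (1160/3)x^4 - (1024/3)x^3 + (9440/9)x^2 - (75344/81)x + 282196/243

g(x) = 288x^5 - (1160/3)x^4 - (1024/3)x^3 + (9440/9)x^2 - (75344/81)x + 282196/243


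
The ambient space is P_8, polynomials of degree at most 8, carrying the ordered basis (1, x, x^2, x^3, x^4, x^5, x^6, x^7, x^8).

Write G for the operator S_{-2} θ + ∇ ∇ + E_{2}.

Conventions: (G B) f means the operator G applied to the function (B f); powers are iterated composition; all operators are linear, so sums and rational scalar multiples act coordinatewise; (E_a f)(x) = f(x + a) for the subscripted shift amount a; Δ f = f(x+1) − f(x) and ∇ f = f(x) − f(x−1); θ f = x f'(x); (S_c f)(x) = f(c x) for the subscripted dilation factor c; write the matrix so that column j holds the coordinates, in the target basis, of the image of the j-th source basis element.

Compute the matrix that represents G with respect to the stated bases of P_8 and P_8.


the matrix is [[1, 2, 6, 2, 30, 2, 126, 2, 510]; [0, -1, 4, 18, 8, 150, 12, 882, 16]; [0, 0, 9, 6, 36, 20, 450, 42, 3528]; [0, 0, 0, -23, 8, 60, 40, 1050, 112]; [0, 0, 0, 0, 65, 10, 90, 70, 2100]; [0, 0, 0, 0, 0, -159, 12, 126, 112]; [0, 0, 0, 0, 0, 0, 385, 14, 168]; [0, 0, 0, 0, 0, 0, 0, -895, 16]; [0, 0, 0, 0, 0, 0, 0, 0, 2049]] (rows listed top to bottom)

image of 1: 1
image of x: -x + 2
image of x^2: 9x^2 + 4x + 6
image of x^3: -23x^3 + 6x^2 + 18x + 2
image of x^4: 65x^4 + 8x^3 + 36x^2 + 8x + 30
image of x^5: -159x^5 + 10x^4 + 60x^3 + 20x^2 + 150x + 2
image of x^6: 385x^6 + 12x^5 + 90x^4 + 40x^3 + 450x^2 + 12x + 126
image of x^7: -895x^7 + 14x^6 + 126x^5 + 70x^4 + 1050x^3 + 42x^2 + 882x + 2
image of x^8: 2049x^8 + 16x^7 + 168x^6 + 112x^5 + 2100x^4 + 112x^3 + 3528x^2 + 16x + 510
each image's coordinates form column j of the matrix


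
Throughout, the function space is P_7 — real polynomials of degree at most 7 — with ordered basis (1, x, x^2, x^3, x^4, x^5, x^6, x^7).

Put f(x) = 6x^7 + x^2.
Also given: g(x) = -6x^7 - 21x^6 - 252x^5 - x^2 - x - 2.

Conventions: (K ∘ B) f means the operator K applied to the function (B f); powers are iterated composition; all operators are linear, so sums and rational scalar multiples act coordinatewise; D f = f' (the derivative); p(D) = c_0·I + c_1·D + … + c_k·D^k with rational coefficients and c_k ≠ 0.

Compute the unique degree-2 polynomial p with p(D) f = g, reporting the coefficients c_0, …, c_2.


c_0 = -1, c_1 = -1/2, c_2 = -1

D^0 f = 6x^7 + x^2
D^1 f = 42x^6 + 2x
D^2 f = 252x^5 + 2
matching coefficients of g against c_0 f + c_1 Df + … from the top degree down determines the c_i
solution: c_0 = -1, c_1 = -1/2, c_2 = -1


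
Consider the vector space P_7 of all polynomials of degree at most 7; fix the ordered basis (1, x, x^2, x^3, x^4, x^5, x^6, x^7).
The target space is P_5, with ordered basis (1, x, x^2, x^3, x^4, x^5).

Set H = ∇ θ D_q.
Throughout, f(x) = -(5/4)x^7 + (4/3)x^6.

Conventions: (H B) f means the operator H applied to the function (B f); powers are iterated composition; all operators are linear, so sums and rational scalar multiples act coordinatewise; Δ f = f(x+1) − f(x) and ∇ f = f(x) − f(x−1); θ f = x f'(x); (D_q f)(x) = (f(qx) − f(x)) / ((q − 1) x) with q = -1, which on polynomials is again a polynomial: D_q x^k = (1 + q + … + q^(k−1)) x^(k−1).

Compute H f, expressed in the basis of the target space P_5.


the image equals g(x) = -45x^5 + (225/2)x^4 - 150x^3 + (225/2)x^2 - 45x + 15/2

D_q f = -(5/4)x^6
θ D_q f = -(15/2)x^6
∇ θ D_q f = -45x^5 + (225/2)x^4 - 150x^3 + (225/2)x^2 - 45x + 15/2


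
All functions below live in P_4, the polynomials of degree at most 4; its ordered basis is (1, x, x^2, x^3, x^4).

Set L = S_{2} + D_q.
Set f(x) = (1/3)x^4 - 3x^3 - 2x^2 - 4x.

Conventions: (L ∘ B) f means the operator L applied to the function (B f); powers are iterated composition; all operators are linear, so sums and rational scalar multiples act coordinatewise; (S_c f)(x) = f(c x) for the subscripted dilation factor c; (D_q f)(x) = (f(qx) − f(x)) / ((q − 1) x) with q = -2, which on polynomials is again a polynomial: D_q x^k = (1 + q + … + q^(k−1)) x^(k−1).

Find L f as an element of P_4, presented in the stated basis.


S_{2} f = (16/3)x^4 - 24x^3 - 8x^2 - 8x
D_q f = -(5/3)x^3 - 9x^2 + 2x - 4
(S_{2} + D_q) f = (16/3)x^4 - (77/3)x^3 - 17x^2 - 6x - 4

g(x) = (16/3)x^4 - (77/3)x^3 - 17x^2 - 6x - 4


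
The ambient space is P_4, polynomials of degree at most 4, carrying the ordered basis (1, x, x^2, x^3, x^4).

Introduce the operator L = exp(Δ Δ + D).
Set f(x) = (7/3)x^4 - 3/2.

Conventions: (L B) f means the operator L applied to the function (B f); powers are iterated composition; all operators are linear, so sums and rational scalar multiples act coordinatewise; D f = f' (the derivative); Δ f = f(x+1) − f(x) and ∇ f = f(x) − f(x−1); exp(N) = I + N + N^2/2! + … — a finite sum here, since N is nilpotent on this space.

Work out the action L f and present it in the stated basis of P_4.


order-1 term: (28/3)x^3 + 28x^2 + 56x + 98/3
order-2 term: 14x^2 + 56x + 84
order-3 term: (28/3)x + 28
order-4 term: 7/3
the series for exp(Δ Δ + D) f terminates at order 4
exp(Δ Δ + D) f = (7/3)x^4 + (28/3)x^3 + 42x^2 + (364/3)x + 291/2

the result is g(x) = (7/3)x^4 + (28/3)x^3 + 42x^2 + (364/3)x + 291/2


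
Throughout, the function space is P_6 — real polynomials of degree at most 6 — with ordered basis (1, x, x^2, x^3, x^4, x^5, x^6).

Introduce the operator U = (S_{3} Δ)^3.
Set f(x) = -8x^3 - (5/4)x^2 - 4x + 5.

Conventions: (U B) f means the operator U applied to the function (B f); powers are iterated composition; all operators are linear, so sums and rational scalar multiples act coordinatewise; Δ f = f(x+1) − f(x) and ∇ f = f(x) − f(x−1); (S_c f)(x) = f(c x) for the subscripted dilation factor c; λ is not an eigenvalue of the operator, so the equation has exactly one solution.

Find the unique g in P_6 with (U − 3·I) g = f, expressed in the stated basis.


g(x) = (8/3)x^3 + (5/12)x^2 + (4/3)x + 427/3

write g with unknown coordinates in the stated basis and equate coefficients in (U − 3·I) g = f
solving from the highest basis element down gives g = (8/3)x^3 + (5/12)x^2 + (4/3)x + 427/3
check: U g = 432
so U g − 3·g = -8x^3 - (5/4)x^2 - 4x + 5 = f ✓


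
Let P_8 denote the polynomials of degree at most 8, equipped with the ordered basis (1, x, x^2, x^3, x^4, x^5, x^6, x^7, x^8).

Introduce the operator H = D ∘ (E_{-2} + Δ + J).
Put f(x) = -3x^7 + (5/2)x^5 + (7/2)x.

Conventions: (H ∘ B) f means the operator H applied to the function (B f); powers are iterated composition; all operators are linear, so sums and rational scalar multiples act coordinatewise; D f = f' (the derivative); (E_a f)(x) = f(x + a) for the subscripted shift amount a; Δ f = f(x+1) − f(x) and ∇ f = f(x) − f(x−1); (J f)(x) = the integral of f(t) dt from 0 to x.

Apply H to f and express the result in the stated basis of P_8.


E_{-2} f = -3x^7 + 42x^6 - (499/2)x^5 + 815x^4 - 1580x^3 + 1816x^2 - (2281/2)x + 297
Δ f = -21x^6 - 63x^5 - (185/2)x^4 - 80x^3 - 38x^2 - (17/2)x + 3
J f = -(3/8)x^8 + (5/12)x^6 + (7/4)x^2
(E_{-2} + Δ + J) f = -(3/8)x^8 - 3x^7 + (257/12)x^6 - (625/2)x^5 + (1445/2)x^4 - 1660x^3 + (7119/4)x^2 - 1149x + 300
D (E_{-2} + Δ + J) f = -3x^7 - 21x^6 + (257/2)x^5 - (3125/2)x^4 + 2890x^3 - 4980x^2 + (7119/2)x - 1149

g(x) = -3x^7 - 21x^6 + (257/2)x^5 - (3125/2)x^4 + 2890x^3 - 4980x^2 + (7119/2)x - 1149


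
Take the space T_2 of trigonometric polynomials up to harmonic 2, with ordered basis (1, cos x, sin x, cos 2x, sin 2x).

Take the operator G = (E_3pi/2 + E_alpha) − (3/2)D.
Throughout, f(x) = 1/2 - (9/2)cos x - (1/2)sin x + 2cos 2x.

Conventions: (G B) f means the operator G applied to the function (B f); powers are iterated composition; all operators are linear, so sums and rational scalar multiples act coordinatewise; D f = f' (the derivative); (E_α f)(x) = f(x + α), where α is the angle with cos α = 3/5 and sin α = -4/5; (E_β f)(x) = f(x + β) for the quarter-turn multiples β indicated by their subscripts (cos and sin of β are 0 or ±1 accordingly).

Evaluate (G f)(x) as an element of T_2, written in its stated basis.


E_3pi/2 f = 1/2 + (1/2)cos x - (9/2)sin x - 2cos 2x
E_alpha f = 1/2 - (23/10)cos x - (39/10)sin x - (14/25)cos 2x + (48/25)sin 2x
(E_3pi/2 + E_alpha) f = 1 - (9/5)cos x - (42/5)sin x - (64/25)cos 2x + (48/25)sin 2x
D f = -(1/2)cos x + (9/2)sin x - 4sin 2x
(-(3/2)D) f = (3/4)cos x - (27/4)sin x + 6sin 2x
((E_3pi/2 + E_alpha) − (3/2)D) f = 1 - (21/20)cos x - (303/20)sin x - (64/25)cos 2x + (198/25)sin 2x

the result is g(x) = 1 - (21/20)cos x - (303/20)sin x - (64/25)cos 2x + (198/25)sin 2x


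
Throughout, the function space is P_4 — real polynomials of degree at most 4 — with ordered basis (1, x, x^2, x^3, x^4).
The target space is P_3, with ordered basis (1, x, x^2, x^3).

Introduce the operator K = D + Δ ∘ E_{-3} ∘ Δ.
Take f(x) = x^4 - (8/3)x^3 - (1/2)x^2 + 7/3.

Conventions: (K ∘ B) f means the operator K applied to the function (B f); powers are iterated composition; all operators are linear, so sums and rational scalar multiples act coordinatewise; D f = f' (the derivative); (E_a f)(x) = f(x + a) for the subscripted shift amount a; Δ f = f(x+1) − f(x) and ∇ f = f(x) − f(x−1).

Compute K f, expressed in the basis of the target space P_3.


g(x) = 4x^3 + 4x^2 - 65x + 81

D f = 4x^3 - 8x^2 - x
Δ f = 4x^3 - 2x^2 - 5x - 13/6
E_{-3} Δ f = 4x^3 - 38x^2 + 115x - 679/6
Δ E_{-3} Δ f = 12x^2 - 64x + 81
(D + Δ ∘ E_{-3} ∘ Δ) f = 4x^3 + 4x^2 - 65x + 81
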